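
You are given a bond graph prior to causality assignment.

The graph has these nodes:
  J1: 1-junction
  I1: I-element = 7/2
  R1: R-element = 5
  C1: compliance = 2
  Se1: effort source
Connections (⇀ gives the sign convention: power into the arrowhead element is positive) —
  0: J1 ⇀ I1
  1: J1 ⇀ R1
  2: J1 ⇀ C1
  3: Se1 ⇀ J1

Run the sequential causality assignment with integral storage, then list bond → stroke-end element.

#3 |J1  (Se1: effort source, stroke at far end)
#0 |I1  (I1 outputs flow p/I1)
#1 |J1  (common-f at J1 fixed by 0)
#2 |J1  (common-f at J1 fixed by 0)

β0 →I1
β1 →J1
β2 →J1
β3 →J1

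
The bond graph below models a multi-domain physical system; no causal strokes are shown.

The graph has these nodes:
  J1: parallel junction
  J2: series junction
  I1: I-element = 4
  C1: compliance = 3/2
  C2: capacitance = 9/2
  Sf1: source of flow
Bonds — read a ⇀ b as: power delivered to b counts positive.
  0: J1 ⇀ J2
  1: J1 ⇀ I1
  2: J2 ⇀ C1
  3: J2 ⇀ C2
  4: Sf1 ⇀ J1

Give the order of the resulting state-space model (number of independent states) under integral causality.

b4 →Sf1  (Sf1: flow source, stroke at near end)
b1 →I1  (I1: I, integral causality)
b0 →J1  (J1: last free bond brings effort in)
b2 →J2  (J2 flow already set via bond 0)
b3 →J2  (J2 flow already set via bond 0)

3  (C1, C2, I1 all integral)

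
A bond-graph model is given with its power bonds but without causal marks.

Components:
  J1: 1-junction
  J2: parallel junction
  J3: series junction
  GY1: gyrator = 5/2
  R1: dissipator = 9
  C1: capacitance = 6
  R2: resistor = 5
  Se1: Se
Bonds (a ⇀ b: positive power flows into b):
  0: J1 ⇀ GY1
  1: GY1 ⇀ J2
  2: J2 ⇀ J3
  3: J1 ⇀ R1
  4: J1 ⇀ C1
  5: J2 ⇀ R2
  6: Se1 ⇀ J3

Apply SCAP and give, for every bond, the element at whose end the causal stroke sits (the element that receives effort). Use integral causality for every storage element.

b0 stroke at GY1
b1 stroke at GY1
b2 stroke at J2
b3 stroke at J1
b4 stroke at J1
b5 stroke at R2
b6 stroke at J3

bond 6 |J3  (source Se1 imposes e)
bond 2 |J2  (J3 needs exactly one f-in)
bond 1 |GY1  (0-jn J2 has e-setter on 2)
bond 5 |R2  (J2: bond 2 brought effort, rest push out)
bond 0 |GY1  (GY1: gyrator matches bond 1)
bond 3 |J1  (1-jn J1 has f-setter on 0)
bond 4 |J1  (1-jn J1 has f-setter on 0)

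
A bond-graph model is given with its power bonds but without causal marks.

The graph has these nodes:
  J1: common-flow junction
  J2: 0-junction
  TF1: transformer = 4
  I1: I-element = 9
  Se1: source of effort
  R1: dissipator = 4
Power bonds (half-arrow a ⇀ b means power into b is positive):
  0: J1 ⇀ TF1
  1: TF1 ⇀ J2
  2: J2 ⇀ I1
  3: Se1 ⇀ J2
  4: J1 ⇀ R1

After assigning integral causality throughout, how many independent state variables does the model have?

b3 →J2  (Se1: effort source, stroke at far end)
b1 →TF1  (0-jn J2 has e-setter on 3)
b2 →I1  (J2 effort already set via bond 3)
b0 →J1  (TF TF1: opposite of bond 1)
b4 →R1  (J1 needs exactly one f-in)

1  (I1 all integral)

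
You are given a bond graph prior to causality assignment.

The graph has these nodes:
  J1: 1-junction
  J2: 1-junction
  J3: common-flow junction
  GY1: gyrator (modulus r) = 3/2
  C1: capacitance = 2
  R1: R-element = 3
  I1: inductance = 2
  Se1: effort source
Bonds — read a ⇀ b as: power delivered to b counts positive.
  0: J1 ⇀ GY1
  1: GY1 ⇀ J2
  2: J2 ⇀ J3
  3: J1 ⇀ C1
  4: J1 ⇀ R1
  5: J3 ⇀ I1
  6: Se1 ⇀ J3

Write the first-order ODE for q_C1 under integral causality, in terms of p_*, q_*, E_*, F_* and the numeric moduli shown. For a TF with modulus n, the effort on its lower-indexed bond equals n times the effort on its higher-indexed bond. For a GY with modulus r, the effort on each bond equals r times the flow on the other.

dq_C1/dt = -p_I1/4 - q_C1/6

#6 stroke→J3  (Se1 fixes effort; stroke away)
#3 stroke→J1  (C1 outputs effort q/C1)
#5 stroke→I1  (I1: I, integral causality)
#2 stroke→J3  (J3: bond 5 brought flow, rest push out)
#1 stroke→J2  (common-f at J2 fixed by 2)
#0 stroke→J1  (through GY1, causality inverts; strokes same side of GY1)
#4 stroke→R1  (J1: last free bond brings flow in)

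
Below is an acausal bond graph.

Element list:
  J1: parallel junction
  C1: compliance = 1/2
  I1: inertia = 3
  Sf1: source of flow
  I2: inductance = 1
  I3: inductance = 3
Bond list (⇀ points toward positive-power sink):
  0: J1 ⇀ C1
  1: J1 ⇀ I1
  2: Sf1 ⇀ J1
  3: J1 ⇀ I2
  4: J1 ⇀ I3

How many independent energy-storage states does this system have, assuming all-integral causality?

#2 stroke→Sf1  (Sf1: flow source, stroke at near end)
#0 stroke→J1  (C1 integral (e out))
#1 stroke→I1  (J1 effort already set via bond 0)
#3 stroke→I2  (0-jn J1 has e-setter on 0)
#4 stroke→I3  (J1 effort already set via bond 0)

4  (C1, I1, I2, I3 all integral)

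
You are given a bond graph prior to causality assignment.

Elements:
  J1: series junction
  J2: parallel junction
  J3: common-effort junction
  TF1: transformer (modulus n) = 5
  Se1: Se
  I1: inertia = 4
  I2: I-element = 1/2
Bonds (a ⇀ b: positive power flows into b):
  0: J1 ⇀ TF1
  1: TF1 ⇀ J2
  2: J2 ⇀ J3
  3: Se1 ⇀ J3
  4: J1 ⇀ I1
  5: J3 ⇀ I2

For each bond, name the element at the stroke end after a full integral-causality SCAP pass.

β3 →J3  (Se1: effort source, stroke at far end)
β2 →J2  (common-e at J3 fixed by 3)
β5 →I2  (J3: bond 3 brought effort, rest push out)
β1 →TF1  (common-e at J2 fixed by 2)
β0 →J1  (TF1 one-in-one-out from 1)
β4 →I1  (J1: last free bond brings flow in)

b0 stroke→J1
b1 stroke→TF1
b2 stroke→J2
b3 stroke→J3
b4 stroke→I1
b5 stroke→I2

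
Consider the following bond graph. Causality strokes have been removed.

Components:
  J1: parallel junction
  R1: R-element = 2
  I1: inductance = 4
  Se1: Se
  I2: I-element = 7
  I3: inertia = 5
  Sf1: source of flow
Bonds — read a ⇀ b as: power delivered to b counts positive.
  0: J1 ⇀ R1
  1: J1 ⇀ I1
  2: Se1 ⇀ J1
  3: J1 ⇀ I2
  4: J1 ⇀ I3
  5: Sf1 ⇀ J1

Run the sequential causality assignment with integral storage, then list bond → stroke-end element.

b0 stroke at R1
b1 stroke at I1
b2 stroke at J1
b3 stroke at I2
b4 stroke at I3
b5 stroke at Sf1

β2 →J1  (source Se1 imposes e)
β5 →Sf1  (Sf1 fixes flow; stroke at Sf1)
β0 →R1  (J1: bond 2 brought effort, rest push out)
β1 →I1  (J1 effort already set via bond 2)
β3 →I2  (common-e at J1 fixed by 2)
β4 →I3  (common-e at J1 fixed by 2)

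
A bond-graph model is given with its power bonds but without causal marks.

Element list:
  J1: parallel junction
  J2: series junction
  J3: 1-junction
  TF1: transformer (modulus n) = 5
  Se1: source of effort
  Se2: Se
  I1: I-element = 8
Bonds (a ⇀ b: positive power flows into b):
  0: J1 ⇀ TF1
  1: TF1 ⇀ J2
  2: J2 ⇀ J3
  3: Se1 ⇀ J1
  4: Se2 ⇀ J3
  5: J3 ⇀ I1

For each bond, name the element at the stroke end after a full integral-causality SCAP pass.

bond 0 |TF1
bond 1 |J2
bond 2 |J3
bond 3 |J1
bond 4 |J3
bond 5 |I1

#3 stroke→J1  (Se1 (Se) sets effort on bond)
#4 stroke→J3  (Se2 (Se) sets effort on bond)
#0 stroke→TF1  (common-e at J1 fixed by 3)
#1 stroke→J2  (TF1 one-in-one-out from 0)
#2 stroke→J3  (J2 needs exactly one f-in)
#5 stroke→I1  (only one flow-in slot at J3)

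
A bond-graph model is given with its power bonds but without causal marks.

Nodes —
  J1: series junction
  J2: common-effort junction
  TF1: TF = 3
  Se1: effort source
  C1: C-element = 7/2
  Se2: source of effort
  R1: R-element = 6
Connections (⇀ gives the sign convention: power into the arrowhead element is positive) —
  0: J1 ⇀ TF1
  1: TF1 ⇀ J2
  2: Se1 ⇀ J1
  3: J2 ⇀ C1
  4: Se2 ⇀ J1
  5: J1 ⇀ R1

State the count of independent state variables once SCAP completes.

b2 |J1  (Se1 fixes effort; stroke away)
b4 |J1  (Se2: effort source, stroke at far end)
b3 |J2  (C1: C, integral causality)
b1 |TF1  (J2 effort already set via bond 3)
b0 |J1  (through TF1, causality passes straight; one stroke at TF1)
b5 |R1  (closing 1-jn rule on J1)

1  (C1 all integral)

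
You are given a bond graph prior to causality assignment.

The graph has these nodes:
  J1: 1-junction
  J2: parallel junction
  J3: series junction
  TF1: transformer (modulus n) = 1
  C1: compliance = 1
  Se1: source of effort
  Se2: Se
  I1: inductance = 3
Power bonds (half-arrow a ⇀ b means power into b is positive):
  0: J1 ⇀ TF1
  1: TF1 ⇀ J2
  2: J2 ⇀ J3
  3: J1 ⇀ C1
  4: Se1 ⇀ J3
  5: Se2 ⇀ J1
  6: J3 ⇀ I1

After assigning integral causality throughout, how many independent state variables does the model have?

2  (C1, I1 all integral)

β4 |J3  (Se1: effort source, stroke at far end)
β5 |J1  (Se2 (Se) sets effort on bond)
β3 |J1  (prefer integral on C1)
β0 |TF1  (only one flow-in slot at J1)
β1 |J2  (TF1 one-in-one-out from 0)
β2 |J3  (J2 effort already set via bond 1)
β6 |I1  (J3 needs exactly one f-in)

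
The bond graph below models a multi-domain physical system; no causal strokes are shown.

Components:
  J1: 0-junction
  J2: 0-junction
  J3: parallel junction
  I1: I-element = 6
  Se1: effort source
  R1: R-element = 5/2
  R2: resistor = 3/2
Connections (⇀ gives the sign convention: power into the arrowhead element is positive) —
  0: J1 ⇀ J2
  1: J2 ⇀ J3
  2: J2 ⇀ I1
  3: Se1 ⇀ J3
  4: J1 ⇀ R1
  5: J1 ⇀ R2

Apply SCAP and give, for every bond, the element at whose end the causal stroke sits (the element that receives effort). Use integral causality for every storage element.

b3 |J3  (Se1 fixes effort; stroke away)
b1 |J2  (J3: bond 3 brought effort, rest push out)
b0 |J1  (J2: bond 1 brought effort, rest push out)
b2 |I1  (0-jn J2 has e-setter on 1)
b4 |R1  (J1 effort already set via bond 0)
b5 |R2  (J1: bond 0 brought effort, rest push out)

β0 →J1
β1 →J2
β2 →I1
β3 →J3
β4 →R1
β5 →R2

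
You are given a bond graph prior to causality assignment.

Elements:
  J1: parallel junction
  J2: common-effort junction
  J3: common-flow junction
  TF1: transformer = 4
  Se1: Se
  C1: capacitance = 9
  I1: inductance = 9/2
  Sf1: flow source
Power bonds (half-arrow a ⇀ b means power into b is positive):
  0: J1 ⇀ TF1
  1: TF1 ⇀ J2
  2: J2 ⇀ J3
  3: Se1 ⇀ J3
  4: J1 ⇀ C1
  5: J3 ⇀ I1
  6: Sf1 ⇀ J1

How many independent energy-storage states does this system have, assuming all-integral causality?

β3 stroke→J3  (source Se1 imposes e)
β6 stroke→Sf1  (Sf1: flow source, stroke at near end)
β4 stroke→J1  (prefer integral on C1)
β0 stroke→TF1  (0-jn J1 has e-setter on 4)
β1 stroke→J2  (TF1 one-in-one-out from 0)
β2 stroke→J3  (common-e at J2 fixed by 1)
β5 stroke→I1  (J3: last free bond brings flow in)

2  (C1, I1 all integral)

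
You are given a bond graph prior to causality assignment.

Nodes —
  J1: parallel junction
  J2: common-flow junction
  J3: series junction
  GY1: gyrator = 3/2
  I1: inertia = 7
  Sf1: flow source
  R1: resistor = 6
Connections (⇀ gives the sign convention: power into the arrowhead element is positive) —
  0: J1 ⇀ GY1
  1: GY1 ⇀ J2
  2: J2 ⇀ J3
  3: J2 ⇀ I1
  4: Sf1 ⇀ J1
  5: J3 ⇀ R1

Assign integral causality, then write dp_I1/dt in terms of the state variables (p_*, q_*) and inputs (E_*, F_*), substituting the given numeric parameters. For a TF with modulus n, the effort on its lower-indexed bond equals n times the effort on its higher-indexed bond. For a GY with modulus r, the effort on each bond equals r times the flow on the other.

bond 4 |Sf1  (source Sf1 imposes f)
bond 0 |J1  (only one effort-in slot at J1)
bond 1 |J2  (GY GY1: same side as bond 0)
bond 3 |I1  (I1 outputs flow p/I1)
bond 2 |J2  (1-jn J2 has f-setter on 3)
bond 5 |J3  (common-f at J3 fixed by 2)

dp_I1/dt = 3*F_Sf1/2 - 6*p_I1/7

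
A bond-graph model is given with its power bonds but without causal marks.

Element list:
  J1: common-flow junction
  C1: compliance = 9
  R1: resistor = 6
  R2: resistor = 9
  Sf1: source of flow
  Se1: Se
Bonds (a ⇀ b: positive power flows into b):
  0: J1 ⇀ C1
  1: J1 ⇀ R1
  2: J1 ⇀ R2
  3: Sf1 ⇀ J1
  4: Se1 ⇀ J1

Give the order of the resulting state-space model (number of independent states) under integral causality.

1  (C1 all integral)

#3 stroke at Sf1  (Sf1 (Sf) sets flow on bond)
#4 stroke at J1  (Se1 (Se) sets effort on bond)
#0 stroke at J1  (J1: bond 3 brought flow, rest push out)
#1 stroke at J1  (common-f at J1 fixed by 3)
#2 stroke at J1  (1-jn J1 has f-setter on 3)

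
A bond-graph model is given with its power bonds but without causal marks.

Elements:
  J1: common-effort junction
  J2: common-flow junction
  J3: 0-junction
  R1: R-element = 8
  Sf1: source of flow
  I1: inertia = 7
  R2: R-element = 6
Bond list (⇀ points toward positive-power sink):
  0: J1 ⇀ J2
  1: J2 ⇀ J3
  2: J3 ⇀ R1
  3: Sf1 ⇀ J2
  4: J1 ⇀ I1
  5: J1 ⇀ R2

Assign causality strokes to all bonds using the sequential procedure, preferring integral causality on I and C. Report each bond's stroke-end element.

bond 3 |Sf1  (Sf1 (Sf) sets flow on bond)
bond 0 |J2  (common-f at J2 fixed by 3)
bond 1 |J2  (J2: bond 3 brought flow, rest push out)
bond 2 |J3  (J3 needs exactly one e-in)
bond 4 |I1  (I1: I, integral causality)
bond 5 |J1  (closing 0-jn rule on J1)

β0 →J2
β1 →J2
β2 →J3
β3 →Sf1
β4 →I1
β5 →J1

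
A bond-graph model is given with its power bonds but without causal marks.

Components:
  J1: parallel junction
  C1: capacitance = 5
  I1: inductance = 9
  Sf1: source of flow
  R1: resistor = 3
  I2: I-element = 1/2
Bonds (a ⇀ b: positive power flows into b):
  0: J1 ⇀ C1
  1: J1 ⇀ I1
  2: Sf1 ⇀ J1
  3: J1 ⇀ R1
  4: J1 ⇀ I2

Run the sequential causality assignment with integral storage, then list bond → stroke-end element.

b2 stroke at Sf1  (Sf1 (Sf) sets flow on bond)
b0 stroke at J1  (prefer integral on C1)
b1 stroke at I1  (common-e at J1 fixed by 0)
b3 stroke at R1  (0-jn J1 has e-setter on 0)
b4 stroke at I2  (J1 effort already set via bond 0)

β0 |J1
β1 |I1
β2 |Sf1
β3 |R1
β4 |I2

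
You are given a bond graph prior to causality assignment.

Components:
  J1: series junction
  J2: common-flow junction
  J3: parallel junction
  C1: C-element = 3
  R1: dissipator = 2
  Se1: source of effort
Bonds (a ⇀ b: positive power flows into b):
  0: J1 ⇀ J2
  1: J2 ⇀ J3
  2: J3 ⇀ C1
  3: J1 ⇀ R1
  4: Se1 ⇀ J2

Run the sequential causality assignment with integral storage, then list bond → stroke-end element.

β4 stroke→J2  (source Se1 imposes e)
β2 stroke→J3  (prefer integral on C1)
β1 stroke→J2  (J3: bond 2 brought effort, rest push out)
β0 stroke→J1  (closing 1-jn rule on J2)
β3 stroke→R1  (only one flow-in slot at J1)

bond 0 stroke at J1
bond 1 stroke at J2
bond 2 stroke at J3
bond 3 stroke at R1
bond 4 stroke at J2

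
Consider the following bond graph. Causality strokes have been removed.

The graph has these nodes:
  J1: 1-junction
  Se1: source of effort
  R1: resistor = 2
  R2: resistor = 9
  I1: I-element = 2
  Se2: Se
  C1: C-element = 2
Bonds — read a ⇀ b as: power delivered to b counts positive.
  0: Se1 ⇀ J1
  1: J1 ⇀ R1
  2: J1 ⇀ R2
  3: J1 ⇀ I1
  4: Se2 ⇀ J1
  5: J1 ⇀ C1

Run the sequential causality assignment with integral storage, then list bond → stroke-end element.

#0 |J1  (source Se1 imposes e)
#4 |J1  (source Se2 imposes e)
#3 |I1  (I1 integral (f out))
#1 |J1  (J1 flow already set via bond 3)
#2 |J1  (J1: bond 3 brought flow, rest push out)
#5 |J1  (J1 flow already set via bond 3)

bond 0 |J1
bond 1 |J1
bond 2 |J1
bond 3 |I1
bond 4 |J1
bond 5 |J1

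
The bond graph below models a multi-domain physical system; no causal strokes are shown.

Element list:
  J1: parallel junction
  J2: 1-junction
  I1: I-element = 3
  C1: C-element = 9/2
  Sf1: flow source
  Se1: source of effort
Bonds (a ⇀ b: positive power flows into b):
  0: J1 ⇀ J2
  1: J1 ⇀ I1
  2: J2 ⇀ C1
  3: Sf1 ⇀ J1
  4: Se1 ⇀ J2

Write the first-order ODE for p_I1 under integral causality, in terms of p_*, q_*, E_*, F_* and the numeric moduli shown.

β3 stroke→Sf1  (source Sf1 imposes f)
β4 stroke→J2  (Se1 fixes effort; stroke away)
β1 stroke→I1  (I1: I, integral causality)
β0 stroke→J1  (closing 0-jn rule on J1)
β2 stroke→J2  (common-f at J2 fixed by 0)

dp_I1/dt = -E_Se1 + 2*q_C1/9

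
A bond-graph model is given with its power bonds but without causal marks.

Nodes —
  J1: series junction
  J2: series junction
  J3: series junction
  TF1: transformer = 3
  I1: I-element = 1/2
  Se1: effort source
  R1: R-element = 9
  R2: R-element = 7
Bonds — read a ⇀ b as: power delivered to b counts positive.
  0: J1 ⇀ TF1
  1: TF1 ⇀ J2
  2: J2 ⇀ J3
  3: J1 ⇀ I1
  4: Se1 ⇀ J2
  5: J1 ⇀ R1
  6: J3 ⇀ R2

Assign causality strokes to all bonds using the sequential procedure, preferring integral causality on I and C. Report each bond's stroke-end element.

β0 |J1
β1 |TF1
β2 |J2
β3 |I1
β4 |J2
β5 |J1
β6 |J3

β4 →J2  (Se1 (Se) sets effort on bond)
β3 →I1  (prefer integral on I1)
β0 →J1  (J1 flow already set via bond 3)
β5 →J1  (1-jn J1 has f-setter on 3)
β1 →TF1  (TF1: transformer flips bond 0)
β2 →J2  (J2 flow already set via bond 1)
β6 →J3  (J3: bond 2 brought flow, rest push out)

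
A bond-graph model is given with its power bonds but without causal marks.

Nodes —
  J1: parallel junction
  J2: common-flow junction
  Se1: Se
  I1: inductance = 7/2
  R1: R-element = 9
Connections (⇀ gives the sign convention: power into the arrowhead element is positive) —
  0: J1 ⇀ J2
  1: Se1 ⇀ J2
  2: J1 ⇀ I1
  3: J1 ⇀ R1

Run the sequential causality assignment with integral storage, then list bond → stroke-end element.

#0 →J1
#1 →J2
#2 →I1
#3 →R1

b1 stroke→J2  (source Se1 imposes e)
b0 stroke→J1  (J2: last free bond brings flow in)
b2 stroke→I1  (common-e at J1 fixed by 0)
b3 stroke→R1  (0-jn J1 has e-setter on 0)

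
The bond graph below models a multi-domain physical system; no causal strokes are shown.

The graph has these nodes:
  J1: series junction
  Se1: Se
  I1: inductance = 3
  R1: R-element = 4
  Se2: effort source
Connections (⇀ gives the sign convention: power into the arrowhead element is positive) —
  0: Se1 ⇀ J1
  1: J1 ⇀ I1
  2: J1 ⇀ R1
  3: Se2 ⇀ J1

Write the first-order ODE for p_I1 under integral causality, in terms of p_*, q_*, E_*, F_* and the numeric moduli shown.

bond 0 →J1  (Se1 fixes effort; stroke away)
bond 3 →J1  (source Se2 imposes e)
bond 1 →I1  (I1 outputs flow p/I1)
bond 2 →J1  (common-f at J1 fixed by 1)

dp_I1/dt = E_Se1 + E_Se2 - 4*p_I1/3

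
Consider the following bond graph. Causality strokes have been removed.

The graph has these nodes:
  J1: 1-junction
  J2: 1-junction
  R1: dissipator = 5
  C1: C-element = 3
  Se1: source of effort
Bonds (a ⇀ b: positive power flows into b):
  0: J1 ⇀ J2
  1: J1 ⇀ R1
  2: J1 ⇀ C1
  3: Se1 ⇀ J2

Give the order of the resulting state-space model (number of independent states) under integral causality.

1  (C1 all integral)

β3 stroke→J2  (Se1 (Se) sets effort on bond)
β0 stroke→J1  (J2 needs exactly one f-in)
β2 stroke→J1  (C1 integral (e out))
β1 stroke→R1  (closing 1-jn rule on J1)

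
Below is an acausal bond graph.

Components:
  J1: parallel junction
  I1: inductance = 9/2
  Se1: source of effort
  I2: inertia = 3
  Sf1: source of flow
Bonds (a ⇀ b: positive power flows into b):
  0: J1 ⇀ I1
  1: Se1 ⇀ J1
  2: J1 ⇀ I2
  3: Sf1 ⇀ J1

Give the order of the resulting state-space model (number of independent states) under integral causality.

bond 1 stroke at J1  (Se1 (Se) sets effort on bond)
bond 3 stroke at Sf1  (Sf1 (Sf) sets flow on bond)
bond 0 stroke at I1  (common-e at J1 fixed by 1)
bond 2 stroke at I2  (J1: bond 1 brought effort, rest push out)

2  (I1, I2 all integral)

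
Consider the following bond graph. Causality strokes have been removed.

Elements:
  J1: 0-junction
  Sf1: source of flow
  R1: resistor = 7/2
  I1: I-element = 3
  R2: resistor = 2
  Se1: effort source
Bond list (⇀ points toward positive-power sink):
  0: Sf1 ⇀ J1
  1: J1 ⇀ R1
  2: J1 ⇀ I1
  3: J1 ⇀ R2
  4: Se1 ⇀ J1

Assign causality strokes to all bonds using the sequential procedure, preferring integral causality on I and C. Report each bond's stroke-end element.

#0 stroke at Sf1  (Sf1 (Sf) sets flow on bond)
#4 stroke at J1  (Se1 fixes effort; stroke away)
#1 stroke at R1  (common-e at J1 fixed by 4)
#2 stroke at I1  (0-jn J1 has e-setter on 4)
#3 stroke at R2  (0-jn J1 has e-setter on 4)

b0 stroke→Sf1
b1 stroke→R1
b2 stroke→I1
b3 stroke→R2
b4 stroke→J1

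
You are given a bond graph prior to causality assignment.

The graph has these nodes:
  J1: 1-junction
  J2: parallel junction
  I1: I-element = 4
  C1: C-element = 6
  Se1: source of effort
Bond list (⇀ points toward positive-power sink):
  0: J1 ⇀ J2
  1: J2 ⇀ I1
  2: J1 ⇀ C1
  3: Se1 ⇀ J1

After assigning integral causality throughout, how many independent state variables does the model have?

#3 stroke→J1  (source Se1 imposes e)
#1 stroke→I1  (I1 outputs flow p/I1)
#0 stroke→J2  (J2 needs exactly one e-in)
#2 stroke→J1  (J1 flow already set via bond 0)

2  (C1, I1 all integral)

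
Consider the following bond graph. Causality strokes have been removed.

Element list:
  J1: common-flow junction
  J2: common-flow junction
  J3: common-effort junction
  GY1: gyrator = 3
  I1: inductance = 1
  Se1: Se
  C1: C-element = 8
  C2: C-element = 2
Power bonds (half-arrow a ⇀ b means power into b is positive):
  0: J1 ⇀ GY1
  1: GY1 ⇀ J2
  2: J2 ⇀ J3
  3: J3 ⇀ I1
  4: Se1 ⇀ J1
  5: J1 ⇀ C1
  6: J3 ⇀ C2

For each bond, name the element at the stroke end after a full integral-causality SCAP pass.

β0 stroke at GY1
β1 stroke at GY1
β2 stroke at J2
β3 stroke at I1
β4 stroke at J1
β5 stroke at J1
β6 stroke at J3

β4 →J1  (source Se1 imposes e)
β3 →I1  (I1 outputs flow p/I1)
β5 →J1  (prefer integral on C1)
β0 →GY1  (J1 needs exactly one f-in)
β1 →GY1  (GY GY1: same side as bond 0)
β2 →J2  (J2: bond 1 brought flow, rest push out)
β6 →J3  (J3 needs exactly one e-in)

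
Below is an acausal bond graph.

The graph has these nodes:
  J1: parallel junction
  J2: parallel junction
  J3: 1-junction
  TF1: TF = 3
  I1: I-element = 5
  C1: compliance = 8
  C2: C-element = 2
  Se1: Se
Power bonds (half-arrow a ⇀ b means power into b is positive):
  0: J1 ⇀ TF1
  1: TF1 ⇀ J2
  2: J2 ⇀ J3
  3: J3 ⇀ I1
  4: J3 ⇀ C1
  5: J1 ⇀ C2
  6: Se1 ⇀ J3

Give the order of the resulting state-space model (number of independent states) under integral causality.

bond 6 stroke→J3  (source Se1 imposes e)
bond 3 stroke→I1  (I1: I, integral causality)
bond 2 stroke→J3  (common-f at J3 fixed by 3)
bond 4 stroke→J3  (1-jn J3 has f-setter on 3)
bond 1 stroke→J2  (J2 needs exactly one e-in)
bond 0 stroke→TF1  (TF1: transformer flips bond 1)
bond 5 stroke→J1  (J1 needs exactly one e-in)

3  (C1, C2, I1 all integral)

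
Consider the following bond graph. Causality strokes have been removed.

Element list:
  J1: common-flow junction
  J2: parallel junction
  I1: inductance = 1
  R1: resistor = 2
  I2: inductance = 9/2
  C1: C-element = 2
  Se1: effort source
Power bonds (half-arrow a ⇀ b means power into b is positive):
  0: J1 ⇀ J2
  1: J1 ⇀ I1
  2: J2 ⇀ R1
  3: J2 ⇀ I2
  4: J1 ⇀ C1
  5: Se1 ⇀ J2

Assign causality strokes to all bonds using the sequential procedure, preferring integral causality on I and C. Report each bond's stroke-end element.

β5 stroke→J2  (Se1: effort source, stroke at far end)
β0 stroke→J1  (J2: bond 5 brought effort, rest push out)
β2 stroke→R1  (J2: bond 5 brought effort, rest push out)
β3 stroke→I2  (J2 effort already set via bond 5)
β1 stroke→I1  (I1: I, integral causality)
β4 stroke→J1  (J1: bond 1 brought flow, rest push out)

β0 →J1
β1 →I1
β2 →R1
β3 →I2
β4 →J1
β5 →J2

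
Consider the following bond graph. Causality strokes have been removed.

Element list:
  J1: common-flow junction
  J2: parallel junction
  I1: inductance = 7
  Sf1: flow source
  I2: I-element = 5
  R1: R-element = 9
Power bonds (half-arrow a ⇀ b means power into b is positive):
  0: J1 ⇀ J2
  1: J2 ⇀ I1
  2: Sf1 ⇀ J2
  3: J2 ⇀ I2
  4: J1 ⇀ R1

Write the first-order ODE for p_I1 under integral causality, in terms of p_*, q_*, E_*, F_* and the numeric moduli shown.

β2 →Sf1  (source Sf1 imposes f)
β1 →I1  (I1 integral (f out))
β3 →I2  (I2 integral (f out))
β0 →J2  (J2 needs exactly one e-in)
β4 →J1  (J1 flow already set via bond 0)

dp_I1/dt = 9*F_Sf1 - 9*p_I1/7 - 9*p_I2/5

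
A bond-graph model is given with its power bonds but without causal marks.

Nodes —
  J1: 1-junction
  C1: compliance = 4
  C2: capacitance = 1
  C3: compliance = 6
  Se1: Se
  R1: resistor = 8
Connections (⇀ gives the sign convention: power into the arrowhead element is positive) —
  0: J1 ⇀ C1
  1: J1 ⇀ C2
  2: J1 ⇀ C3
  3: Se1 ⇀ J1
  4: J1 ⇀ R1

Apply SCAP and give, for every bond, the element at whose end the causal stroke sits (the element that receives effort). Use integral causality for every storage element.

β0 →J1
β1 →J1
β2 →J1
β3 →J1
β4 →R1

bond 3 |J1  (source Se1 imposes e)
bond 0 |J1  (prefer integral on C1)
bond 1 |J1  (prefer integral on C2)
bond 2 |J1  (C3 integral (e out))
bond 4 |R1  (J1 needs exactly one f-in)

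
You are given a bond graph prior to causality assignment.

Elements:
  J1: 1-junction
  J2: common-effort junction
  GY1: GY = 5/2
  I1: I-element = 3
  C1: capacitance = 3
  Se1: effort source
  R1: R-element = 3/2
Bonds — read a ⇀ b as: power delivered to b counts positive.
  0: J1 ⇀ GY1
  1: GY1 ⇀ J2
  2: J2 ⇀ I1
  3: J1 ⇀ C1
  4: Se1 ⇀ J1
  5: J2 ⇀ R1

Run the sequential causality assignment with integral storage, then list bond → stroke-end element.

bond 0 |GY1
bond 1 |GY1
bond 2 |I1
bond 3 |J1
bond 4 |J1
bond 5 |J2

β4 |J1  (Se1: effort source, stroke at far end)
β2 |I1  (I1 outputs flow p/I1)
β3 |J1  (C1 integral (e out))
β0 |GY1  (J1: last free bond brings flow in)
β1 |GY1  (GY1 both-in/both-out from 0)
β5 |J2  (J2 needs exactly one e-in)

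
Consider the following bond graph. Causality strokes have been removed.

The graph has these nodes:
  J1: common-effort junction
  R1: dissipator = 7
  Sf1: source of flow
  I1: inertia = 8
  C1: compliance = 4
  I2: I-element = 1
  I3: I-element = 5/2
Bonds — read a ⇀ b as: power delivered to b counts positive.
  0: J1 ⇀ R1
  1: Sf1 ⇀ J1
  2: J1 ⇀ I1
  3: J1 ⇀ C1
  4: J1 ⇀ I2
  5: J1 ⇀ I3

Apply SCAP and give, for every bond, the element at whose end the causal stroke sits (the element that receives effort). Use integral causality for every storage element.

b0 |R1
b1 |Sf1
b2 |I1
b3 |J1
b4 |I2
b5 |I3

β1 →Sf1  (source Sf1 imposes f)
β2 →I1  (I1 integral (f out))
β3 →J1  (C1: C, integral causality)
β0 →R1  (common-e at J1 fixed by 3)
β4 →I2  (J1: bond 3 brought effort, rest push out)
β5 →I3  (J1: bond 3 brought effort, rest push out)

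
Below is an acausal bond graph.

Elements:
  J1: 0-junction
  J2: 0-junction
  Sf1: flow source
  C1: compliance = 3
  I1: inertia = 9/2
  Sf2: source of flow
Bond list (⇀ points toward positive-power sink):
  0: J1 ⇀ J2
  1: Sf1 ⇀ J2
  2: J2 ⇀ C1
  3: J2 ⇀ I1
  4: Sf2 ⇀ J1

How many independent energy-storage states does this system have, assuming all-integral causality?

β1 stroke at Sf1  (Sf1 (Sf) sets flow on bond)
β4 stroke at Sf2  (source Sf2 imposes f)
β0 stroke at J1  (closing 0-jn rule on J1)
β2 stroke at J2  (C1 outputs effort q/C1)
β3 stroke at I1  (0-jn J2 has e-setter on 2)

2  (C1, I1 all integral)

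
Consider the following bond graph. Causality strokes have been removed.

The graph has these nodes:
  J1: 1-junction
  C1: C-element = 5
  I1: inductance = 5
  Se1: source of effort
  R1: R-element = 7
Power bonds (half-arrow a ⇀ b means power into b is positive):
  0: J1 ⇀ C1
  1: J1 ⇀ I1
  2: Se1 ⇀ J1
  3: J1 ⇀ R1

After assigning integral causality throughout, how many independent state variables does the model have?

2  (C1, I1 all integral)

bond 2 stroke at J1  (Se1: effort source, stroke at far end)
bond 0 stroke at J1  (C1: C, integral causality)
bond 1 stroke at I1  (I1 outputs flow p/I1)
bond 3 stroke at J1  (1-jn J1 has f-setter on 1)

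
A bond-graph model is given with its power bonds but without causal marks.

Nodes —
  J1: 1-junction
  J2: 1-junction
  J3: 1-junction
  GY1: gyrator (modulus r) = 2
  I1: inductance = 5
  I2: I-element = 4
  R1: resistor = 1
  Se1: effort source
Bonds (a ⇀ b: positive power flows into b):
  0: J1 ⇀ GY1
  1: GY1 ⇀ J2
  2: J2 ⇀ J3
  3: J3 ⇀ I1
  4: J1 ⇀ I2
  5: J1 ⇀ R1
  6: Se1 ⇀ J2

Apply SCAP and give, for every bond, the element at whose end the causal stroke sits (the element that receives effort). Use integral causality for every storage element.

β0 →J1
β1 →J2
β2 →J3
β3 →I1
β4 →I2
β5 →J1
β6 →J2

bond 6 →J2  (source Se1 imposes e)
bond 3 →I1  (I1 integral (f out))
bond 2 →J3  (J3 flow already set via bond 3)
bond 1 →J2  (1-jn J2 has f-setter on 2)
bond 0 →J1  (GY GY1: same side as bond 1)
bond 4 →I2  (I2 integral (f out))
bond 5 →J1  (1-jn J1 has f-setter on 4)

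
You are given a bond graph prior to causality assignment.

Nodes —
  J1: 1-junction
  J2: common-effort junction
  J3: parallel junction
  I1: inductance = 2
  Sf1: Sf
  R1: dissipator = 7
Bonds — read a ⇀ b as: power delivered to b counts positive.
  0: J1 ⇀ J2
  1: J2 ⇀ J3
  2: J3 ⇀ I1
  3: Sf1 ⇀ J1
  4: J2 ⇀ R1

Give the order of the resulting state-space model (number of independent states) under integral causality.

1  (I1 all integral)

#3 stroke→Sf1  (Sf1 fixes flow; stroke at Sf1)
#0 stroke→J1  (J1 flow already set via bond 3)
#2 stroke→I1  (I1 outputs flow p/I1)
#1 stroke→J3  (J3 needs exactly one e-in)
#4 stroke→J2  (J2: last free bond brings effort in)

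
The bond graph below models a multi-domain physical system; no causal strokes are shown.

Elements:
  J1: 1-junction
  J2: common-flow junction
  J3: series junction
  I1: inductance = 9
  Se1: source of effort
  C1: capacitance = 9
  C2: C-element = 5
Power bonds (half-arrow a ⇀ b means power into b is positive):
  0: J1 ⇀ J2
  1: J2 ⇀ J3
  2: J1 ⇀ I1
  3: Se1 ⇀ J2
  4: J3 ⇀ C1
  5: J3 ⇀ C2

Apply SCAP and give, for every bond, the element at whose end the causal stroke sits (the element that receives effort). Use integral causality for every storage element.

#0 |J1
#1 |J2
#2 |I1
#3 |J2
#4 |J3
#5 |J3

#3 |J2  (Se1 fixes effort; stroke away)
#2 |I1  (I1: I, integral causality)
#0 |J1  (1-jn J1 has f-setter on 2)
#1 |J2  (1-jn J2 has f-setter on 0)
#4 |J3  (common-f at J3 fixed by 1)
#5 |J3  (J3 flow already set via bond 1)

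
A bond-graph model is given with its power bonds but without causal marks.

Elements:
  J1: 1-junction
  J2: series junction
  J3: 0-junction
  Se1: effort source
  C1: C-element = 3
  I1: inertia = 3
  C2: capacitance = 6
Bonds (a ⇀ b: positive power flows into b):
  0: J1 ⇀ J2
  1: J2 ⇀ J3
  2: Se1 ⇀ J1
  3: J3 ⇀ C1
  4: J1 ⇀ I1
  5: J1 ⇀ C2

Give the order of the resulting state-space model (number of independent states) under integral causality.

#2 |J1  (Se1 (Se) sets effort on bond)
#3 |J3  (C1: C, integral causality)
#1 |J2  (common-e at J3 fixed by 3)
#0 |J1  (J2: last free bond brings flow in)
#4 |I1  (I1 outputs flow p/I1)
#5 |J1  (common-f at J1 fixed by 4)

3  (C1, C2, I1 all integral)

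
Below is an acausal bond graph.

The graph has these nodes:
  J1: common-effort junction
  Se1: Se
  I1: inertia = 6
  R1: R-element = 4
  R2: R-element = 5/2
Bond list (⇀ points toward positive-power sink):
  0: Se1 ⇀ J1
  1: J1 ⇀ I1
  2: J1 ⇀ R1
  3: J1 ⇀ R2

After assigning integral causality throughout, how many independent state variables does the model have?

1  (I1 all integral)

#0 |J1  (Se1 (Se) sets effort on bond)
#1 |I1  (J1 effort already set via bond 0)
#2 |R1  (common-e at J1 fixed by 0)
#3 |R2  (J1 effort already set via bond 0)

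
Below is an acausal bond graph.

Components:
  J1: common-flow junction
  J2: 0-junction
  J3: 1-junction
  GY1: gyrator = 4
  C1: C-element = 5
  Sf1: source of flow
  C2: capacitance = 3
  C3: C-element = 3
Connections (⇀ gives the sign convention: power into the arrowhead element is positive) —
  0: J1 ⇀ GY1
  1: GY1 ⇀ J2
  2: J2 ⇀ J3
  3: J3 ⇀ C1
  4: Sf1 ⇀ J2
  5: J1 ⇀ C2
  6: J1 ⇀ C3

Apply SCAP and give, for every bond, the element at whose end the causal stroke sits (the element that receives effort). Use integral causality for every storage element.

#4 stroke→Sf1  (Sf1 (Sf) sets flow on bond)
#3 stroke→J3  (C1 integral (e out))
#2 stroke→J2  (J3: last free bond brings flow in)
#1 stroke→GY1  (J2 effort already set via bond 2)
#0 stroke→GY1  (through GY1, causality inverts; strokes same side of GY1)
#5 stroke→J1  (J1: bond 0 brought flow, rest push out)
#6 stroke→J1  (J1 flow already set via bond 0)

#0 stroke at GY1
#1 stroke at GY1
#2 stroke at J2
#3 stroke at J3
#4 stroke at Sf1
#5 stroke at J1
#6 stroke at J1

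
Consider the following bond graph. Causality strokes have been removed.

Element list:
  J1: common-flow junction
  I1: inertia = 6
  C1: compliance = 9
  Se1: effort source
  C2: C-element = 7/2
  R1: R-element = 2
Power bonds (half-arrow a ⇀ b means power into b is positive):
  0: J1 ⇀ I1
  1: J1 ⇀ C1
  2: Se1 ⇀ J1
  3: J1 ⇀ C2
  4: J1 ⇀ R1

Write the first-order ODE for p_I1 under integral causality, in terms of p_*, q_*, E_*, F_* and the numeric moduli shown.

β2 stroke→J1  (Se1 fixes effort; stroke away)
β0 stroke→I1  (prefer integral on I1)
β1 stroke→J1  (J1 flow already set via bond 0)
β3 stroke→J1  (common-f at J1 fixed by 0)
β4 stroke→J1  (J1: bond 0 brought flow, rest push out)

dp_I1/dt = E_Se1 - p_I1/3 - q_C1/9 - 2*q_C2/7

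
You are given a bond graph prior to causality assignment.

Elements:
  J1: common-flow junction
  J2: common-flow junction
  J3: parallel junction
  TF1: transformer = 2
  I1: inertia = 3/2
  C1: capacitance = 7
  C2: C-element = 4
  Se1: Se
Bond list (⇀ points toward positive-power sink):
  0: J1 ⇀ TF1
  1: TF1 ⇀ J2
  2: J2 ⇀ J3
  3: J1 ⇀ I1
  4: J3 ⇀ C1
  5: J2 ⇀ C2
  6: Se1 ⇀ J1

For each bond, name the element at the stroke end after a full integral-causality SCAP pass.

bond 0 stroke at J1
bond 1 stroke at TF1
bond 2 stroke at J2
bond 3 stroke at I1
bond 4 stroke at J3
bond 5 stroke at J2
bond 6 stroke at J1

b6 |J1  (Se1: effort source, stroke at far end)
b3 |I1  (I1 outputs flow p/I1)
b0 |J1  (common-f at J1 fixed by 3)
b1 |TF1  (TF1 one-in-one-out from 0)
b2 |J2  (1-jn J2 has f-setter on 1)
b5 |J2  (J2: bond 1 brought flow, rest push out)
b4 |J3  (only one effort-in slot at J3)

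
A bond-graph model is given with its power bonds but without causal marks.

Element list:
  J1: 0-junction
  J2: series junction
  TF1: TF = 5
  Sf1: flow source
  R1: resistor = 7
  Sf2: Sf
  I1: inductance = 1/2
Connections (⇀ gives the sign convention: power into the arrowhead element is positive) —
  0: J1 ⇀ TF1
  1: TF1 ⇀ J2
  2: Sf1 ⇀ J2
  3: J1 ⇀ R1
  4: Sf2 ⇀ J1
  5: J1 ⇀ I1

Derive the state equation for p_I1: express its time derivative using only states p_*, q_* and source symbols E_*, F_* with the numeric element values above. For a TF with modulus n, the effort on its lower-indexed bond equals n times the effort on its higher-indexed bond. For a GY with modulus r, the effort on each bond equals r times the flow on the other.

dp_I1/dt = -7*F_Sf1/5 + 7*F_Sf2 - 14*p_I1

b2 →Sf1  (Sf1: flow source, stroke at near end)
b4 →Sf2  (source Sf2 imposes f)
b1 →J2  (common-f at J2 fixed by 2)
b0 →TF1  (TF1 one-in-one-out from 1)
b5 →I1  (I1 integral (f out))
b3 →J1  (J1 needs exactly one e-in)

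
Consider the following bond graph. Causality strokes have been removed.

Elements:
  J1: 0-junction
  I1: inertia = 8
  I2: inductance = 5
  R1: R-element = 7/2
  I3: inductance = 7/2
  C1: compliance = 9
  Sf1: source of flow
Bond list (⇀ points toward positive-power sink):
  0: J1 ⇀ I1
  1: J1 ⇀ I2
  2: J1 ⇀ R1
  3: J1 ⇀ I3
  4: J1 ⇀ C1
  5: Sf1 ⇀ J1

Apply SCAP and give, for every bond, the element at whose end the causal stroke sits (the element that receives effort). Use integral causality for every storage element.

bond 0 |I1
bond 1 |I2
bond 2 |R1
bond 3 |I3
bond 4 |J1
bond 5 |Sf1

#5 →Sf1  (Sf1 (Sf) sets flow on bond)
#0 →I1  (prefer integral on I1)
#1 →I2  (prefer integral on I2)
#3 →I3  (I3 integral (f out))
#4 →J1  (prefer integral on C1)
#2 →R1  (0-jn J1 has e-setter on 4)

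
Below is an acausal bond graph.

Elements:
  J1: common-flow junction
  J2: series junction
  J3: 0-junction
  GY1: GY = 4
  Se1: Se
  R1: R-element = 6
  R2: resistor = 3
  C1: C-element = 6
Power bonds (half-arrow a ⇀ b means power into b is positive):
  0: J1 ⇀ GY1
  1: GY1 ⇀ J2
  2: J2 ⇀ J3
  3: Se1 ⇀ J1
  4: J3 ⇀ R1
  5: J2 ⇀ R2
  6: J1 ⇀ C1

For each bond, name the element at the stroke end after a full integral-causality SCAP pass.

β0 stroke at GY1
β1 stroke at GY1
β2 stroke at J2
β3 stroke at J1
β4 stroke at J3
β5 stroke at J2
β6 stroke at J1

b3 stroke→J1  (source Se1 imposes e)
b6 stroke→J1  (C1 integral (e out))
b0 stroke→GY1  (J1: last free bond brings flow in)
b1 stroke→GY1  (GY1: gyrator matches bond 0)
b2 stroke→J2  (J2 flow already set via bond 1)
b5 stroke→J2  (common-f at J2 fixed by 1)
b4 stroke→J3  (only one effort-in slot at J3)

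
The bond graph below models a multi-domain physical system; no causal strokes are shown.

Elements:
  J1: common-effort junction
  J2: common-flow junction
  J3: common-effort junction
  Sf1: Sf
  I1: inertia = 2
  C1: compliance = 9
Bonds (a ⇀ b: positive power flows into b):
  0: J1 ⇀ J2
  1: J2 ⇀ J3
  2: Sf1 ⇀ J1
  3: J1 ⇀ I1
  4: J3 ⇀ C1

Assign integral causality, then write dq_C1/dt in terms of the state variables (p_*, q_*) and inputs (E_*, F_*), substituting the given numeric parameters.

dq_C1/dt = F_Sf1 - p_I1/2

#2 →Sf1  (source Sf1 imposes f)
#3 →I1  (I1: I, integral causality)
#0 →J1  (only one effort-in slot at J1)
#1 →J2  (1-jn J2 has f-setter on 0)
#4 →J3  (closing 0-jn rule on J3)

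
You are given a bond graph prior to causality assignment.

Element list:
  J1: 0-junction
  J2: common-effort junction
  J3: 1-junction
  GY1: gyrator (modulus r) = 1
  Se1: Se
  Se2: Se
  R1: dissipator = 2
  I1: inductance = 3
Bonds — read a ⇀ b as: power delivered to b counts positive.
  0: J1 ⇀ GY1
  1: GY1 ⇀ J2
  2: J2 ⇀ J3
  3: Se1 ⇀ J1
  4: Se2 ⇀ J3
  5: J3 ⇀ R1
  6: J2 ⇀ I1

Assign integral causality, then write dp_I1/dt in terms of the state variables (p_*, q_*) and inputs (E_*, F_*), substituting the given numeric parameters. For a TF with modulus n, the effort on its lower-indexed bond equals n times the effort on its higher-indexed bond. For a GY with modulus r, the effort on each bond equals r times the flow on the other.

dp_I1/dt = 2*E_Se1 - E_Se2 - 2*p_I1/3

bond 3 stroke→J1  (Se1 fixes effort; stroke away)
bond 4 stroke→J3  (Se2 (Se) sets effort on bond)
bond 0 stroke→GY1  (J1: bond 3 brought effort, rest push out)
bond 1 stroke→GY1  (GY GY1: same side as bond 0)
bond 6 stroke→I1  (I1 outputs flow p/I1)
bond 2 stroke→J2  (only one effort-in slot at J2)
bond 5 stroke→J3  (J3: bond 2 brought flow, rest push out)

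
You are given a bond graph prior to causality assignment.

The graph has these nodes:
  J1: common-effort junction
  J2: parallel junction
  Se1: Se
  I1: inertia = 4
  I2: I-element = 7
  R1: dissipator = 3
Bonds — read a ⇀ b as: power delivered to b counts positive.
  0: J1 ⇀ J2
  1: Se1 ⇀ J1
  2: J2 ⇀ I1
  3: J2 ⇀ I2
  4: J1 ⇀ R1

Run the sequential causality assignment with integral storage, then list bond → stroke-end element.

#1 stroke→J1  (source Se1 imposes e)
#0 stroke→J2  (common-e at J1 fixed by 1)
#4 stroke→R1  (0-jn J1 has e-setter on 1)
#2 stroke→I1  (common-e at J2 fixed by 0)
#3 stroke→I2  (J2 effort already set via bond 0)

b0 →J2
b1 →J1
b2 →I1
b3 →I2
b4 →R1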